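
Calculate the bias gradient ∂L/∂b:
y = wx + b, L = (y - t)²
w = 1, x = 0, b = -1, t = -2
∂L/∂b = 2

y = wx + b = (1)(0) + -1 = -1
∂L/∂y = 2(y - t) = 2(-1 - -2) = 2
∂y/∂b = 1
∂L/∂b = ∂L/∂y · ∂y/∂b = 2 × 1 = 2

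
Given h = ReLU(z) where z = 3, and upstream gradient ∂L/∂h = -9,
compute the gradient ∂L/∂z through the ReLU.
∂L/∂z = -9

h = ReLU(3) = 3
Since z > 0: ∂h/∂z = 1
∂L/∂z = ∂L/∂h · ∂h/∂z = -9 × 1 = -9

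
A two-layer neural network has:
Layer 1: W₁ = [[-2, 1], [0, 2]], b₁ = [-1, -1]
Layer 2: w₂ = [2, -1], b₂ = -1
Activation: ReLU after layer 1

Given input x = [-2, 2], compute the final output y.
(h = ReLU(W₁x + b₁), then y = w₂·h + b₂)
y = 6

Layer 1 pre-activation: z₁ = [5, 3]
After ReLU: h = [5, 3]
Layer 2 output: y = 2×5 + -1×3 + -1 = 6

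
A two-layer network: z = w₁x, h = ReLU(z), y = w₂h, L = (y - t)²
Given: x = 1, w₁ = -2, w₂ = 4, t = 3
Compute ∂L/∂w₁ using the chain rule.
∂L/∂w₁ = 0

Forward pass:
z = w₁x = -2×1 = -2
h = ReLU(-2) = 0
y = w₂h = 4×0 = 0

Backward pass:
∂L/∂y = 2(y - t) = 2(0 - 3) = -6
∂y/∂h = w₂ = 4
∂h/∂z = 0 (ReLU derivative)
∂z/∂w₁ = x = 1

∂L/∂w₁ = -6 × 4 × 0 × 1 = 0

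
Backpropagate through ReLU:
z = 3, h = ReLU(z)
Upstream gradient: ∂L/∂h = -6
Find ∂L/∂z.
∂L/∂z = -6

h = ReLU(3) = 3
Since z > 0: ∂h/∂z = 1
∂L/∂z = ∂L/∂h · ∂h/∂z = -6 × 1 = -6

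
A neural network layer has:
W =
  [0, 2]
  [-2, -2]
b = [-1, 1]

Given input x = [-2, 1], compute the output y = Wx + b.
y = [1, 3]

Wx = [0×-2 + 2×1, -2×-2 + -2×1]
   = [2, 2]
y = Wx + b = [2 + -1, 2 + 1] = [1, 3]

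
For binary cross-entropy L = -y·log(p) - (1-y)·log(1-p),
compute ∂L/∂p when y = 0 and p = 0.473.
∂L/∂p = 1.898

∂L/∂p = -y/p + (1-y)/(1-p) = 0 + 1/0.527 = 1.898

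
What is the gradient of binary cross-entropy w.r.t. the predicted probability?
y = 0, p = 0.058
∂L/∂p = 1.062

∂L/∂p = -y/p + (1-y)/(1-p) = 0 + 1/0.942 = 1.062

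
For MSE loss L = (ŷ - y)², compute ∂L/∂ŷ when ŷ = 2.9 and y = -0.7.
∂L/∂ŷ = 7.2

∂L/∂ŷ = 2(ŷ - y) = 2(2.9 - -0.7) = 2(3.6) = 7.2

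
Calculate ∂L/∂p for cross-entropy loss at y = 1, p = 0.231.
∂L/∂p = -4.329

∂L/∂p = -y/p + (1-y)/(1-p) = -1/0.231 + 0 = -4.329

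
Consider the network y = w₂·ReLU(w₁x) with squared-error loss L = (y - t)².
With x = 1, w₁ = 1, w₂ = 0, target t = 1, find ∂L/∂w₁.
∂L/∂w₁ = 0

Forward pass:
z = w₁x = 1×1 = 1
h = ReLU(1) = 1
y = w₂h = 0×1 = 0

Backward pass:
∂L/∂y = 2(y - t) = 2(0 - 1) = -2
∂y/∂h = w₂ = 0
∂h/∂z = 1 (ReLU derivative)
∂z/∂w₁ = x = 1

∂L/∂w₁ = -2 × 0 × 1 × 1 = 0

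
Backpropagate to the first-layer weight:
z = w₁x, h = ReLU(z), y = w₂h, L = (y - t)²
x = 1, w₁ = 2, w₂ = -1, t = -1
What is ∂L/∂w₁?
∂L/∂w₁ = 2

Forward pass:
z = w₁x = 2×1 = 2
h = ReLU(2) = 2
y = w₂h = -1×2 = -2

Backward pass:
∂L/∂y = 2(y - t) = 2(-2 - -1) = -2
∂y/∂h = w₂ = -1
∂h/∂z = 1 (ReLU derivative)
∂z/∂w₁ = x = 1

∂L/∂w₁ = -2 × -1 × 1 × 1 = 2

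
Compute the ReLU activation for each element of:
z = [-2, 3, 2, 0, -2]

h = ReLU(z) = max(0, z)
h = [0, 3, 2, 0, 0]

ReLU applied element-wise: max(0,-2)=0, max(0,3)=3, max(0,2)=2, max(0,0)=0, max(0,-2)=0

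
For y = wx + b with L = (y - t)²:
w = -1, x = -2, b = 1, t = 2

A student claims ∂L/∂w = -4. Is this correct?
Correct

y = (-1)(-2) + 1 = 3
∂L/∂y = 2(y - t) = 2(3 - 2) = 2
∂y/∂w = x = -2
∂L/∂w = 2 × -2 = -4

Claimed value: -4
Correct: The correct gradient is -4.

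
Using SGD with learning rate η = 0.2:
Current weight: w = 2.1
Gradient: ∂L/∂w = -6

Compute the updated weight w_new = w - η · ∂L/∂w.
w_new = 3.3

w_new = w - η·∂L/∂w = 2.1 - 0.2×(-6) = 2.1 - (-1.2) = 3.3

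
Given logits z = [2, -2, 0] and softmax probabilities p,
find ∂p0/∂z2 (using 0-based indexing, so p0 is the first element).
∂p0/∂z2 = -0.1017

p = softmax(z) = [0.8668, 0.01588, 0.1173]
p0 = 0.8668, p2 = 0.1173

∂p0/∂z2 = -p0 × p2 = -0.8668 × 0.1173 = -0.1017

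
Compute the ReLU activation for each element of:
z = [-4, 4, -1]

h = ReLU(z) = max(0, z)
h = [0, 4, 0]

ReLU applied element-wise: max(0,-4)=0, max(0,4)=4, max(0,-1)=0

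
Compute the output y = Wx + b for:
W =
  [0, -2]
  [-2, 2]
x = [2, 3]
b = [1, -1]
y = [-5, 1]

Wx = [0×2 + -2×3, -2×2 + 2×3]
   = [-6, 2]
y = Wx + b = [-6 + 1, 2 + -1] = [-5, 1]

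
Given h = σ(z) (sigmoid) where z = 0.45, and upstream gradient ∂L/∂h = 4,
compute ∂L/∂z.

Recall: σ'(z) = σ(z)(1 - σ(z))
∂L/∂z = 0.951

σ(0.45) = 0.6106
σ'(0.45) = σ(0.45)(1 - σ(0.45)) = 0.6106 × 0.3894 = 0.2378
∂L/∂z = ∂L/∂h · σ'(z) = 4 × 0.2378 = 0.951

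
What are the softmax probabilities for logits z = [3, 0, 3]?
p = [0.4879, 0.0243, 0.4879]

exp(z) = [20.09, 1, 20.09]
Sum = 41.17
p = [0.4879, 0.0243, 0.4879]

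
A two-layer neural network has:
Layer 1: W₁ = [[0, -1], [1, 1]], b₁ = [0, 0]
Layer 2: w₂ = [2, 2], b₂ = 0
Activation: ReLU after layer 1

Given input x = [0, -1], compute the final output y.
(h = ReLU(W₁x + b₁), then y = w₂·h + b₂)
y = 2

Layer 1 pre-activation: z₁ = [1, -1]
After ReLU: h = [1, 0]
Layer 2 output: y = 2×1 + 2×0 + 0 = 2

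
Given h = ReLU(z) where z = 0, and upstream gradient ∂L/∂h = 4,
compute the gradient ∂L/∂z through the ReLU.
∂L/∂z = 0

h = ReLU(0) = 0
At z = 0: ∂h/∂z = 0 (by convention)
∂L/∂z = ∂L/∂h · ∂h/∂z = 4 × 0 = 0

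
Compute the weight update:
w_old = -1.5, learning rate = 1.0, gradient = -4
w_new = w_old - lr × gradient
w_new = 2.5

w_new = w - η·∂L/∂w = -1.5 - 1.0×(-4) = -1.5 - (-4) = 2.5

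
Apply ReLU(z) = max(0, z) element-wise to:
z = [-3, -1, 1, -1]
h = [0, 0, 1, 0]

ReLU applied element-wise: max(0,-3)=0, max(0,-1)=0, max(0,1)=1, max(0,-1)=0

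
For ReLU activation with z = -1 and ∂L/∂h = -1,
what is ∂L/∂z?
∂L/∂z = 0

h = ReLU(-1) = 0
Since z < 0: ∂h/∂z = 0
∂L/∂z = ∂L/∂h · ∂h/∂z = -1 × 0 = 0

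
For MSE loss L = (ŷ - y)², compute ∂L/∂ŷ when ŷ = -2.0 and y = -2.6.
∂L/∂ŷ = 1.2

∂L/∂ŷ = 2(ŷ - y) = 2(-2.0 - -2.6) = 2(0.6) = 1.2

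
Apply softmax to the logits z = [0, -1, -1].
p = [0.5761, 0.2119, 0.2119]

exp(z) = [1, 0.3679, 0.3679]
Sum = 1.736
p = [0.5761, 0.2119, 0.2119]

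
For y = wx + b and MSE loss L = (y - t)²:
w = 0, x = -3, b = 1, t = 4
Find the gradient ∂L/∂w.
∂L/∂w = 18

y = wx + b = (0)(-3) + 1 = 1
∂L/∂y = 2(y - t) = 2(1 - 4) = -6
∂y/∂w = x = -3
∂L/∂w = ∂L/∂y · ∂y/∂w = -6 × -3 = 18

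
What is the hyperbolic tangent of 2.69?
0.9908

tanh(2.69) = (e^(2.69) - e^(-2.69))/(e^(2.69) + e^(-2.69)) = 0.9908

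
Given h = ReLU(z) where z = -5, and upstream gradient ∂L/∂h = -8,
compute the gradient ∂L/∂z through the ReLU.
∂L/∂z = 0

h = ReLU(-5) = 0
Since z < 0: ∂h/∂z = 0
∂L/∂z = ∂L/∂h · ∂h/∂z = -8 × 0 = 0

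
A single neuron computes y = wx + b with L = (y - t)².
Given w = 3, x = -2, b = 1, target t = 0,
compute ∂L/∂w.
∂L/∂w = 20

y = wx + b = (3)(-2) + 1 = -5
∂L/∂y = 2(y - t) = 2(-5 - 0) = -10
∂y/∂w = x = -2
∂L/∂w = ∂L/∂y · ∂y/∂w = -10 × -2 = 20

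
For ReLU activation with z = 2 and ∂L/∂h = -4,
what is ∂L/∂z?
∂L/∂z = -4

h = ReLU(2) = 2
Since z > 0: ∂h/∂z = 1
∂L/∂z = ∂L/∂h · ∂h/∂z = -4 × 1 = -4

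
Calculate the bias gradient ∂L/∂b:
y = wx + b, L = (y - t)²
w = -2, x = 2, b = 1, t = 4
∂L/∂b = -14

y = wx + b = (-2)(2) + 1 = -3
∂L/∂y = 2(y - t) = 2(-3 - 4) = -14
∂y/∂b = 1
∂L/∂b = ∂L/∂y · ∂y/∂b = -14 × 1 = -14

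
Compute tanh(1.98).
0.9626

tanh(1.98) = (e^(1.98) - e^(-1.98))/(e^(1.98) + e^(-1.98)) = 0.9626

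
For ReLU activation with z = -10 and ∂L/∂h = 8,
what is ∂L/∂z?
∂L/∂z = 0

h = ReLU(-10) = 0
Since z < 0: ∂h/∂z = 0
∂L/∂z = ∂L/∂h · ∂h/∂z = 8 × 0 = 0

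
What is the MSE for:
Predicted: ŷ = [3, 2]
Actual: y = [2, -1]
MSE = 5

MSE = (1/2)((3-2)² + (2--1)²) = (1/2)(1 + 9) = 5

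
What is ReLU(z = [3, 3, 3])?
h = [3, 3, 3]

ReLU applied element-wise: max(0,3)=3, max(0,3)=3, max(0,3)=3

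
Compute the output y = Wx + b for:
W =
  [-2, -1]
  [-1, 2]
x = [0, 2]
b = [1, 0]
y = [-1, 4]

Wx = [-2×0 + -1×2, -1×0 + 2×2]
   = [-2, 4]
y = Wx + b = [-2 + 1, 4 + 0] = [-1, 4]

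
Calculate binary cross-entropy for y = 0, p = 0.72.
L = 1.273

L = -0·log(0.72) - 1·log(0.28) = -log(0.28) = 1.273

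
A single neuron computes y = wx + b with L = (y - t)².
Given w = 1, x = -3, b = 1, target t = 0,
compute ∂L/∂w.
∂L/∂w = 12

y = wx + b = (1)(-3) + 1 = -2
∂L/∂y = 2(y - t) = 2(-2 - 0) = -4
∂y/∂w = x = -3
∂L/∂w = ∂L/∂y · ∂y/∂w = -4 × -3 = 12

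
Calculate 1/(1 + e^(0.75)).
0.3208

sigmoid(-0.75) = 1/(1 + e^(0.75)) = 1/(1 + 2.117) = 0.3208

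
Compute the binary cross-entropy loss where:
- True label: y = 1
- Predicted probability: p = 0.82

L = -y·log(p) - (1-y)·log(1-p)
L = 0.1985

L = -1·log(0.82) - 0·log(0.18) = -log(0.82) = 0.1985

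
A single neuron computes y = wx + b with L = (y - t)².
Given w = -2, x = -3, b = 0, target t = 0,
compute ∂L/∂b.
∂L/∂b = 12

y = wx + b = (-2)(-3) + 0 = 6
∂L/∂y = 2(y - t) = 2(6 - 0) = 12
∂y/∂b = 1
∂L/∂b = ∂L/∂y · ∂y/∂b = 12 × 1 = 12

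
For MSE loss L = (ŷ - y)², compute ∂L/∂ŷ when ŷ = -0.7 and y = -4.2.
∂L/∂ŷ = 7.0

∂L/∂ŷ = 2(ŷ - y) = 2(-0.7 - -4.2) = 2(3.5) = 7.0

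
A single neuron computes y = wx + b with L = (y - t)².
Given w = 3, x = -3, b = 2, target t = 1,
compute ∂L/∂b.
∂L/∂b = -16

y = wx + b = (3)(-3) + 2 = -7
∂L/∂y = 2(y - t) = 2(-7 - 1) = -16
∂y/∂b = 1
∂L/∂b = ∂L/∂y · ∂y/∂b = -16 × 1 = -16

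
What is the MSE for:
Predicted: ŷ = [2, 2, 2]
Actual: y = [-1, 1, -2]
MSE = 8.667

MSE = (1/3)((2--1)² + (2-1)² + (2--2)²) = (1/3)(9 + 1 + 16) = 8.667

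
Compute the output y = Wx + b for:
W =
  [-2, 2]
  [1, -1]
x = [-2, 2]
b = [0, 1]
y = [8, -3]

Wx = [-2×-2 + 2×2, 1×-2 + -1×2]
   = [8, -4]
y = Wx + b = [8 + 0, -4 + 1] = [8, -3]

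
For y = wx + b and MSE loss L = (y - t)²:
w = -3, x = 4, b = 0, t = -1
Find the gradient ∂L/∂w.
∂L/∂w = -88

y = wx + b = (-3)(4) + 0 = -12
∂L/∂y = 2(y - t) = 2(-12 - -1) = -22
∂y/∂w = x = 4
∂L/∂w = ∂L/∂y · ∂y/∂w = -22 × 4 = -88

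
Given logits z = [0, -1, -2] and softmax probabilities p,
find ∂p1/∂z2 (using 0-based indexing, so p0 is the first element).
∂p1/∂z2 = -0.02203

p = softmax(z) = [0.6652, 0.2447, 0.09003]
p1 = 0.2447, p2 = 0.09003

∂p1/∂z2 = -p1 × p2 = -0.2447 × 0.09003 = -0.02203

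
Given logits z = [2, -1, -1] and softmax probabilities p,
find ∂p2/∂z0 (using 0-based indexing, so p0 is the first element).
∂p2/∂z0 = -0.04118

p = softmax(z) = [0.9094, 0.04528, 0.04528]
p2 = 0.04528, p0 = 0.9094

∂p2/∂z0 = -p2 × p0 = -0.04528 × 0.9094 = -0.04118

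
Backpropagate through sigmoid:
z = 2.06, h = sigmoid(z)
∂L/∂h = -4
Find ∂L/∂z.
∂L/∂z = -0.4011

σ(2.06) = 0.887
σ'(2.06) = σ(2.06)(1 - σ(2.06)) = 0.887 × 0.113 = 0.1003
∂L/∂z = ∂L/∂h · σ'(z) = -4 × 0.1003 = -0.4011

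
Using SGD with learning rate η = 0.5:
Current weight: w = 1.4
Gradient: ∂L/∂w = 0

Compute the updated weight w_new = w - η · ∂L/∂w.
w_new = 1.4

w_new = w - η·∂L/∂w = 1.4 - 0.5×(0) = 1.4 - (0) = 1.4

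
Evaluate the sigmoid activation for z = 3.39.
0.9674

sigmoid(3.39) = 1/(1 + e^(-3.39)) = 1/(1 + 0.03371) = 0.9674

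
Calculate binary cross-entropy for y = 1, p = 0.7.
L = 0.3567

L = -1·log(0.7) - 0·log(0.3) = -log(0.7) = 0.3567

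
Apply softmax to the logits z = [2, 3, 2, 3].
p = [0.1345, 0.3655, 0.1345, 0.3655]

exp(z) = [7.389, 20.09, 7.389, 20.09]
Sum = 54.95
p = [0.1345, 0.3655, 0.1345, 0.3655]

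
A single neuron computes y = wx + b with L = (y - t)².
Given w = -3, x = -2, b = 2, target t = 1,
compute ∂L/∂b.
∂L/∂b = 14

y = wx + b = (-3)(-2) + 2 = 8
∂L/∂y = 2(y - t) = 2(8 - 1) = 14
∂y/∂b = 1
∂L/∂b = ∂L/∂y · ∂y/∂b = 14 × 1 = 14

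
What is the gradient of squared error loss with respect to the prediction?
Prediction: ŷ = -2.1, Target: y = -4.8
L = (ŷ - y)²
∂L/∂ŷ = 5.4

∂L/∂ŷ = 2(ŷ - y) = 2(-2.1 - -4.8) = 2(2.7) = 5.4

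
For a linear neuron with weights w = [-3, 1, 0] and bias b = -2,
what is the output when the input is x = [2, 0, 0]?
y = -8

y = (-3)(2) + (1)(0) + (0)(0) + -2 = -8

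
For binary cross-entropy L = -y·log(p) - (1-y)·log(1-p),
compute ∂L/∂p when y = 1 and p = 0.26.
∂L/∂p = -3.846

∂L/∂p = -y/p + (1-y)/(1-p) = -1/0.26 + 0 = -3.846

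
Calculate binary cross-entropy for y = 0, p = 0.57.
L = 0.844

L = -0·log(0.57) - 1·log(0.43) = -log(0.43) = 0.844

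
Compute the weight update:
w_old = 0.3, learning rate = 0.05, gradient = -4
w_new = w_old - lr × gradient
w_new = 0.5

w_new = w - η·∂L/∂w = 0.3 - 0.05×(-4) = 0.3 - (-0.2) = 0.5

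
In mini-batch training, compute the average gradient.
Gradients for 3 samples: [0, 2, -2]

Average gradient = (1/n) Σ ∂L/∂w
Average gradient = 0

Average = (1/3)(0 + 2 + -2) = 0/3 = 0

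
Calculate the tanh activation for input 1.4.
0.8854

tanh(1.4) = (e^(1.4) - e^(-1.4))/(e^(1.4) + e^(-1.4)) = 0.8854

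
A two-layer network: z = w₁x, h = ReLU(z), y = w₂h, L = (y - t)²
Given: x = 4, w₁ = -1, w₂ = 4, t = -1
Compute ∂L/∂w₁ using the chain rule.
∂L/∂w₁ = 0

Forward pass:
z = w₁x = -1×4 = -4
h = ReLU(-4) = 0
y = w₂h = 4×0 = 0

Backward pass:
∂L/∂y = 2(y - t) = 2(0 - -1) = 2
∂y/∂h = w₂ = 4
∂h/∂z = 0 (ReLU derivative)
∂z/∂w₁ = x = 4

∂L/∂w₁ = 2 × 4 × 0 × 4 = 0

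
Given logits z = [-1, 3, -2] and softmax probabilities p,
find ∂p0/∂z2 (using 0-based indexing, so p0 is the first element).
∂p0/∂z2 = -0.0001175

p = softmax(z) = [0.01787, 0.9756, 0.006573]
p0 = 0.01787, p2 = 0.006573

∂p0/∂z2 = -p0 × p2 = -0.01787 × 0.006573 = -0.0001175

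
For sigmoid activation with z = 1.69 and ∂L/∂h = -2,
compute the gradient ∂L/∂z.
∂L/∂z = -0.263

σ(1.69) = 0.8442
σ'(1.69) = σ(1.69)(1 - σ(1.69)) = 0.8442 × 0.1558 = 0.1315
∂L/∂z = ∂L/∂h · σ'(z) = -2 × 0.1315 = -0.263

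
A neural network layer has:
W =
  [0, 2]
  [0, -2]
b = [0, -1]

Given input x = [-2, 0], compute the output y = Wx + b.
y = [0, -1]

Wx = [0×-2 + 2×0, 0×-2 + -2×0]
   = [0, 0]
y = Wx + b = [0 + 0, 0 + -1] = [0, -1]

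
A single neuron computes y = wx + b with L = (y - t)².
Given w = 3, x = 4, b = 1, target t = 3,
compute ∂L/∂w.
∂L/∂w = 80

y = wx + b = (3)(4) + 1 = 13
∂L/∂y = 2(y - t) = 2(13 - 3) = 20
∂y/∂w = x = 4
∂L/∂w = ∂L/∂y · ∂y/∂w = 20 × 4 = 80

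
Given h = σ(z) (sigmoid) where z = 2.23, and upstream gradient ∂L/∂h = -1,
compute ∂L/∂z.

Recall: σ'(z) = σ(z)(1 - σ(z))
∂L/∂z = -0.08766

σ(2.23) = 0.9029
σ'(2.23) = σ(2.23)(1 - σ(2.23)) = 0.9029 × 0.09709 = 0.08766
∂L/∂z = ∂L/∂h · σ'(z) = -1 × 0.08766 = -0.08766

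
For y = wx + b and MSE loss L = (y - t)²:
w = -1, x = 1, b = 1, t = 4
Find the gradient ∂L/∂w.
∂L/∂w = -8

y = wx + b = (-1)(1) + 1 = 0
∂L/∂y = 2(y - t) = 2(0 - 4) = -8
∂y/∂w = x = 1
∂L/∂w = ∂L/∂y · ∂y/∂w = -8 × 1 = -8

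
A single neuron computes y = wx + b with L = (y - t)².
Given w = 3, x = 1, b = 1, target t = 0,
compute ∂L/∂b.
∂L/∂b = 8

y = wx + b = (3)(1) + 1 = 4
∂L/∂y = 2(y - t) = 2(4 - 0) = 8
∂y/∂b = 1
∂L/∂b = ∂L/∂y · ∂y/∂b = 8 × 1 = 8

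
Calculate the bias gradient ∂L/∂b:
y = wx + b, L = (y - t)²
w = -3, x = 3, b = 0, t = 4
∂L/∂b = -26

y = wx + b = (-3)(3) + 0 = -9
∂L/∂y = 2(y - t) = 2(-9 - 4) = -26
∂y/∂b = 1
∂L/∂b = ∂L/∂y · ∂y/∂b = -26 × 1 = -26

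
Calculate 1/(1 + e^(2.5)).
0.07586

sigmoid(-2.5) = 1/(1 + e^(2.5)) = 1/(1 + 12.18) = 0.07586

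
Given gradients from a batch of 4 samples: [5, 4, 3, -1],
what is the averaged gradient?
Average gradient = 2.75

Average = (1/4)(5 + 4 + 3 + -1) = 11/4 = 2.75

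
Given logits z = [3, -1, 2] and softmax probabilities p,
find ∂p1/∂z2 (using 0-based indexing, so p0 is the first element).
∂p1/∂z2 = -0.003507

p = softmax(z) = [0.7214, 0.01321, 0.2654]
p1 = 0.01321, p2 = 0.2654

∂p1/∂z2 = -p1 × p2 = -0.01321 × 0.2654 = -0.003507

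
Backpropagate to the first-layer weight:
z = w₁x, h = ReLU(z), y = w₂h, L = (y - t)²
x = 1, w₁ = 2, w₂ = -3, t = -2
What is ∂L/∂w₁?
∂L/∂w₁ = 24

Forward pass:
z = w₁x = 2×1 = 2
h = ReLU(2) = 2
y = w₂h = -3×2 = -6

Backward pass:
∂L/∂y = 2(y - t) = 2(-6 - -2) = -8
∂y/∂h = w₂ = -3
∂h/∂z = 1 (ReLU derivative)
∂z/∂w₁ = x = 1

∂L/∂w₁ = -8 × -3 × 1 × 1 = 24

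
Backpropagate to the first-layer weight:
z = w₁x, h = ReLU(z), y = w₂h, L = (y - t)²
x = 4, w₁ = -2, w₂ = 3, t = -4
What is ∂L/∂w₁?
∂L/∂w₁ = 0

Forward pass:
z = w₁x = -2×4 = -8
h = ReLU(-8) = 0
y = w₂h = 3×0 = 0

Backward pass:
∂L/∂y = 2(y - t) = 2(0 - -4) = 8
∂y/∂h = w₂ = 3
∂h/∂z = 0 (ReLU derivative)
∂z/∂w₁ = x = 4

∂L/∂w₁ = 8 × 3 × 0 × 4 = 0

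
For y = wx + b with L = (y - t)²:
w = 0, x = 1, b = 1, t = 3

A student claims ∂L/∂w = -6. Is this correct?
Incorrect

y = (0)(1) + 1 = 1
∂L/∂y = 2(y - t) = 2(1 - 3) = -4
∂y/∂w = x = 1
∂L/∂w = -4 × 1 = -4

Claimed value: -6
Incorrect: The correct gradient is -4.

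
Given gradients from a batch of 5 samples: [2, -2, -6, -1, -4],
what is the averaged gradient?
Average gradient = -2.2

Average = (1/5)(2 + -2 + -6 + -1 + -4) = -11/5 = -2.2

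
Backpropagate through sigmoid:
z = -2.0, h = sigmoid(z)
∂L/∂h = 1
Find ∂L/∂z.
∂L/∂z = 0.105

σ(-2.0) = 0.1192
σ'(-2.0) = σ(-2.0)(1 - σ(-2.0)) = 0.1192 × 0.8808 = 0.105
∂L/∂z = ∂L/∂h · σ'(z) = 1 × 0.105 = 0.105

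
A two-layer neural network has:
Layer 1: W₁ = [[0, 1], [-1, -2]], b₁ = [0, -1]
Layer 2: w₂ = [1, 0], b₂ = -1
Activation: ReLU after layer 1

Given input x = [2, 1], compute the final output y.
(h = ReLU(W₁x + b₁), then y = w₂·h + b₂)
y = 0

Layer 1 pre-activation: z₁ = [1, -5]
After ReLU: h = [1, 0]
Layer 2 output: y = 1×1 + 0×0 + -1 = 0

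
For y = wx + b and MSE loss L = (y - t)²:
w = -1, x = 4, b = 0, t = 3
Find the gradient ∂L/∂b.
∂L/∂b = -14

y = wx + b = (-1)(4) + 0 = -4
∂L/∂y = 2(y - t) = 2(-4 - 3) = -14
∂y/∂b = 1
∂L/∂b = ∂L/∂y · ∂y/∂b = -14 × 1 = -14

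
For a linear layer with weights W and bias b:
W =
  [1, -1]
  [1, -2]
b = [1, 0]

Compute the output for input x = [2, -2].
y = [5, 6]

Wx = [1×2 + -1×-2, 1×2 + -2×-2]
   = [4, 6]
y = Wx + b = [4 + 1, 6 + 0] = [5, 6]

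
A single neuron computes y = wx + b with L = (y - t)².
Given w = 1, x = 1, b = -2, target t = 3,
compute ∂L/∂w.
∂L/∂w = -8

y = wx + b = (1)(1) + -2 = -1
∂L/∂y = 2(y - t) = 2(-1 - 3) = -8
∂y/∂w = x = 1
∂L/∂w = ∂L/∂y · ∂y/∂w = -8 × 1 = -8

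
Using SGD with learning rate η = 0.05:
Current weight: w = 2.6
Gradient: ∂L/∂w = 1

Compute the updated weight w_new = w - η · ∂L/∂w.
w_new = 2.55

w_new = w - η·∂L/∂w = 2.6 - 0.05×(1) = 2.6 - (0.05) = 2.55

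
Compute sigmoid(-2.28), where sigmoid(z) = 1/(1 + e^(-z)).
0.09279

sigmoid(-2.28) = 1/(1 + e^(2.28)) = 1/(1 + 9.777) = 0.09279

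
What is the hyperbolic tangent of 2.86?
0.9935

tanh(2.86) = (e^(2.86) - e^(-2.86))/(e^(2.86) + e^(-2.86)) = 0.9935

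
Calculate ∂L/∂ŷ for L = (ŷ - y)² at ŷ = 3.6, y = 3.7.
∂L/∂ŷ = -0.2

∂L/∂ŷ = 2(ŷ - y) = 2(3.6 - 3.7) = 2(-0.1) = -0.2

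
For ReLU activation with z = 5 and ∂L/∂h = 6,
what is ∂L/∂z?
∂L/∂z = 6

h = ReLU(5) = 5
Since z > 0: ∂h/∂z = 1
∂L/∂z = ∂L/∂h · ∂h/∂z = 6 × 1 = 6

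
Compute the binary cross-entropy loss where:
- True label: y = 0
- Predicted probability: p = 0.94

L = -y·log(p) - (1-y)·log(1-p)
L = 2.813

L = -0·log(0.94) - 1·log(0.06) = -log(0.06) = 2.813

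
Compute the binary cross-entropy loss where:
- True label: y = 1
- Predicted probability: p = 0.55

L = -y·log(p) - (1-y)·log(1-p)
L = 0.5978

L = -1·log(0.55) - 0·log(0.45) = -log(0.55) = 0.5978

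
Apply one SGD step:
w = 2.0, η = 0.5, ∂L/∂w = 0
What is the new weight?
w_new = 2

w_new = w - η·∂L/∂w = 2.0 - 0.5×(0) = 2.0 - (0) = 2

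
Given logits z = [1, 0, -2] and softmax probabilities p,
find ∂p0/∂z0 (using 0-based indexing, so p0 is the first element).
∂p0/∂z0 = 0.2078

p = softmax(z) = [0.7054, 0.2595, 0.03512]
p0 = 0.7054

∂p0/∂z0 = p0(1 - p0) = 0.7054 × (1 - 0.7054) = 0.2078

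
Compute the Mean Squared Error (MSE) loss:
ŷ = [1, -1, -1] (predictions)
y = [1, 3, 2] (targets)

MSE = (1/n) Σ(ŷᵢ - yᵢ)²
MSE = 8.333

MSE = (1/3)((1-1)² + (-1-3)² + (-1-2)²) = (1/3)(0 + 16 + 9) = 8.333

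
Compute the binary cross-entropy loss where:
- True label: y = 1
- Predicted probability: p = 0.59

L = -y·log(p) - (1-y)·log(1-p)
L = 0.5276

L = -1·log(0.59) - 0·log(0.41) = -log(0.59) = 0.5276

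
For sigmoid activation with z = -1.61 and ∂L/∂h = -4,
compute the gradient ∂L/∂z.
∂L/∂z = -0.5553

σ(-1.61) = 0.1666
σ'(-1.61) = σ(-1.61)(1 - σ(-1.61)) = 0.1666 × 0.8334 = 0.1388
∂L/∂z = ∂L/∂h · σ'(z) = -4 × 0.1388 = -0.5553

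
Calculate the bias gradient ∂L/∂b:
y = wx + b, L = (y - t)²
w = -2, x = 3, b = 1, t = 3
∂L/∂b = -16

y = wx + b = (-2)(3) + 1 = -5
∂L/∂y = 2(y - t) = 2(-5 - 3) = -16
∂y/∂b = 1
∂L/∂b = ∂L/∂y · ∂y/∂b = -16 × 1 = -16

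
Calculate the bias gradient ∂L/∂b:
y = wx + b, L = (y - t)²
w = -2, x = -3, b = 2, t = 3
∂L/∂b = 10

y = wx + b = (-2)(-3) + 2 = 8
∂L/∂y = 2(y - t) = 2(8 - 3) = 10
∂y/∂b = 1
∂L/∂b = ∂L/∂y · ∂y/∂b = 10 × 1 = 10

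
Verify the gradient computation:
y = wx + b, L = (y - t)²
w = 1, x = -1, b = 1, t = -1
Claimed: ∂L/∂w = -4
Incorrect

y = (1)(-1) + 1 = 0
∂L/∂y = 2(y - t) = 2(0 - -1) = 2
∂y/∂w = x = -1
∂L/∂w = 2 × -1 = -2

Claimed value: -4
Incorrect: The correct gradient is -2.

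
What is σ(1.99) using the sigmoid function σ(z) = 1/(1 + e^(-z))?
0.8797

sigmoid(1.99) = 1/(1 + e^(-1.99)) = 1/(1 + 0.1367) = 0.8797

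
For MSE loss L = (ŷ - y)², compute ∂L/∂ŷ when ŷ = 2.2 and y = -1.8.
∂L/∂ŷ = 8.0

∂L/∂ŷ = 2(ŷ - y) = 2(2.2 - -1.8) = 2(4.0) = 8.0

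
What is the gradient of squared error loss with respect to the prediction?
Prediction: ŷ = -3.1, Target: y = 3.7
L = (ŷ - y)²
∂L/∂ŷ = -13.6

∂L/∂ŷ = 2(ŷ - y) = 2(-3.1 - 3.7) = 2(-6.8) = -13.6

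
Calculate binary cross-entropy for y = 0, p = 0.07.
L = 0.07257

L = -0·log(0.07) - 1·log(0.93) = -log(0.93) = 0.07257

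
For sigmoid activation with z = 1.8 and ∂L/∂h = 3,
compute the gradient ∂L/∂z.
∂L/∂z = 0.3652

σ(1.8) = 0.8581
σ'(1.8) = σ(1.8)(1 - σ(1.8)) = 0.8581 × 0.1419 = 0.1217
∂L/∂z = ∂L/∂h · σ'(z) = 3 × 0.1217 = 0.3652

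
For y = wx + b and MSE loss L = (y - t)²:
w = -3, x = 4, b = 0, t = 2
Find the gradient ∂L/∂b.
∂L/∂b = -28

y = wx + b = (-3)(4) + 0 = -12
∂L/∂y = 2(y - t) = 2(-12 - 2) = -28
∂y/∂b = 1
∂L/∂b = ∂L/∂y · ∂y/∂b = -28 × 1 = -28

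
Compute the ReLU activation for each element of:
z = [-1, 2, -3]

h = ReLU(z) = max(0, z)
h = [0, 2, 0]

ReLU applied element-wise: max(0,-1)=0, max(0,2)=2, max(0,-3)=0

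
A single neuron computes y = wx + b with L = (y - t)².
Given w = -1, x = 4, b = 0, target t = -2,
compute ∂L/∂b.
∂L/∂b = -4

y = wx + b = (-1)(4) + 0 = -4
∂L/∂y = 2(y - t) = 2(-4 - -2) = -4
∂y/∂b = 1
∂L/∂b = ∂L/∂y · ∂y/∂b = -4 × 1 = -4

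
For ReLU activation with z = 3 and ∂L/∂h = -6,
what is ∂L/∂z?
∂L/∂z = -6

h = ReLU(3) = 3
Since z > 0: ∂h/∂z = 1
∂L/∂z = ∂L/∂h · ∂h/∂z = -6 × 1 = -6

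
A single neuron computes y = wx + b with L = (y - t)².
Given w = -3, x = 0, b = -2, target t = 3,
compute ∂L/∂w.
∂L/∂w = 0

y = wx + b = (-3)(0) + -2 = -2
∂L/∂y = 2(y - t) = 2(-2 - 3) = -10
∂y/∂w = x = 0
∂L/∂w = ∂L/∂y · ∂y/∂w = -10 × 0 = 0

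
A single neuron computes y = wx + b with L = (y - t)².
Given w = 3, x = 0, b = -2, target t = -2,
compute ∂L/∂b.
∂L/∂b = 0

y = wx + b = (3)(0) + -2 = -2
∂L/∂y = 2(y - t) = 2(-2 - -2) = 0
∂y/∂b = 1
∂L/∂b = ∂L/∂y · ∂y/∂b = 0 × 1 = 0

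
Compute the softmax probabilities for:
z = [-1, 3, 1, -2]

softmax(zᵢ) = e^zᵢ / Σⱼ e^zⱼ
p = [0.0158, 0.8618, 0.1166, 0.0058]

exp(z) = [0.3679, 20.09, 2.718, 0.1353]
Sum = 23.31
p = [0.0158, 0.8618, 0.1166, 0.0058]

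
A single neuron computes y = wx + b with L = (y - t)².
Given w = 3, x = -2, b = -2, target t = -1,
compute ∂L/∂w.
∂L/∂w = 28

y = wx + b = (3)(-2) + -2 = -8
∂L/∂y = 2(y - t) = 2(-8 - -1) = -14
∂y/∂w = x = -2
∂L/∂w = ∂L/∂y · ∂y/∂w = -14 × -2 = 28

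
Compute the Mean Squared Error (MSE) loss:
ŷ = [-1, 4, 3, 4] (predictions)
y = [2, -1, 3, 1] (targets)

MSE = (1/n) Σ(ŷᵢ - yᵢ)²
MSE = 10.75

MSE = (1/4)((-1-2)² + (4--1)² + (3-3)² + (4-1)²) = (1/4)(9 + 25 + 0 + 9) = 10.75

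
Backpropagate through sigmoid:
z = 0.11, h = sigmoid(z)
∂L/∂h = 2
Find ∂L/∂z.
∂L/∂z = 0.4985

σ(0.11) = 0.5275
σ'(0.11) = σ(0.11)(1 - σ(0.11)) = 0.5275 × 0.4725 = 0.2492
∂L/∂z = ∂L/∂h · σ'(z) = 2 × 0.2492 = 0.4985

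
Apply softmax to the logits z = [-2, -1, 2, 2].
p = [0.0089, 0.0241, 0.4835, 0.4835]

exp(z) = [0.1353, 0.3679, 7.389, 7.389]
Sum = 15.28
p = [0.0089, 0.0241, 0.4835, 0.4835]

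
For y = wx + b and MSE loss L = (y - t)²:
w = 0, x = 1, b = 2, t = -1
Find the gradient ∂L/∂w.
∂L/∂w = 6

y = wx + b = (0)(1) + 2 = 2
∂L/∂y = 2(y - t) = 2(2 - -1) = 6
∂y/∂w = x = 1
∂L/∂w = ∂L/∂y · ∂y/∂w = 6 × 1 = 6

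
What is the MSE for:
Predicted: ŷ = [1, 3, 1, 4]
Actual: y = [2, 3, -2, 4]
MSE = 2.5

MSE = (1/4)((1-2)² + (3-3)² + (1--2)² + (4-4)²) = (1/4)(1 + 0 + 9 + 0) = 2.5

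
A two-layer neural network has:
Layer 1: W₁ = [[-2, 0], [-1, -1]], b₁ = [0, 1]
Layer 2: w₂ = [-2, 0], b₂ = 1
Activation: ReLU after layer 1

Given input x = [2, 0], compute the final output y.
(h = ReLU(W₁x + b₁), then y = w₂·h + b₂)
y = 1

Layer 1 pre-activation: z₁ = [-4, -1]
After ReLU: h = [0, 0]
Layer 2 output: y = -2×0 + 0×0 + 1 = 1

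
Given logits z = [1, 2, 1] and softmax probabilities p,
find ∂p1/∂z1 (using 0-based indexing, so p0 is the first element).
∂p1/∂z1 = 0.2442

p = softmax(z) = [0.2119, 0.5761, 0.2119]
p1 = 0.5761

∂p1/∂z1 = p1(1 - p1) = 0.5761 × (1 - 0.5761) = 0.2442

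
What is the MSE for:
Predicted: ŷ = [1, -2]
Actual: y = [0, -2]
MSE = 0.5

MSE = (1/2)((1-0)² + (-2--2)²) = (1/2)(1 + 0) = 0.5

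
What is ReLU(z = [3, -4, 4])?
h = [3, 0, 4]

ReLU applied element-wise: max(0,3)=3, max(0,-4)=0, max(0,4)=4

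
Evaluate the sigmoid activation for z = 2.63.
0.9328

sigmoid(2.63) = 1/(1 + e^(-2.63)) = 1/(1 + 0.07208) = 0.9328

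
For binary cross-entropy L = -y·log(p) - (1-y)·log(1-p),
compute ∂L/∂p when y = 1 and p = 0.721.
∂L/∂p = -1.387

∂L/∂p = -y/p + (1-y)/(1-p) = -1/0.721 + 0 = -1.387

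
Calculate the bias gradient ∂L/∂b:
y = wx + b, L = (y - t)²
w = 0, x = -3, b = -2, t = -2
∂L/∂b = 0

y = wx + b = (0)(-3) + -2 = -2
∂L/∂y = 2(y - t) = 2(-2 - -2) = 0
∂y/∂b = 1
∂L/∂b = ∂L/∂y · ∂y/∂b = 0 × 1 = 0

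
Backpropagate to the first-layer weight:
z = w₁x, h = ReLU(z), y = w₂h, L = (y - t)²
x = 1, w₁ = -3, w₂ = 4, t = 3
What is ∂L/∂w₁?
∂L/∂w₁ = 0

Forward pass:
z = w₁x = -3×1 = -3
h = ReLU(-3) = 0
y = w₂h = 4×0 = 0

Backward pass:
∂L/∂y = 2(y - t) = 2(0 - 3) = -6
∂y/∂h = w₂ = 4
∂h/∂z = 0 (ReLU derivative)
∂z/∂w₁ = x = 1

∂L/∂w₁ = -6 × 4 × 0 × 1 = 0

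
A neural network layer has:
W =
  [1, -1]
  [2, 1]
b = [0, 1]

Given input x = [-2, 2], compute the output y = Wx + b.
y = [-4, -1]

Wx = [1×-2 + -1×2, 2×-2 + 1×2]
   = [-4, -2]
y = Wx + b = [-4 + 0, -2 + 1] = [-4, -1]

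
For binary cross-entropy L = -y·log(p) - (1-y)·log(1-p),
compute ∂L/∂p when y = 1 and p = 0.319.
∂L/∂p = -3.135

∂L/∂p = -y/p + (1-y)/(1-p) = -1/0.319 + 0 = -3.135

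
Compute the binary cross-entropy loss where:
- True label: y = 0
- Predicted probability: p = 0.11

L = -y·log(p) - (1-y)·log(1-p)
L = 0.1165

L = -0·log(0.11) - 1·log(0.89) = -log(0.89) = 0.1165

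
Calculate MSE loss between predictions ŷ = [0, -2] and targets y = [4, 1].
MSE = 12.5

MSE = (1/2)((0-4)² + (-2-1)²) = (1/2)(16 + 9) = 12.5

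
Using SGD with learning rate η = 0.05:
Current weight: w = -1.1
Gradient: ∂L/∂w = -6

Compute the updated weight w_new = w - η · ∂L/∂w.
w_new = -0.8

w_new = w - η·∂L/∂w = -1.1 - 0.05×(-6) = -1.1 - (-0.3) = -0.8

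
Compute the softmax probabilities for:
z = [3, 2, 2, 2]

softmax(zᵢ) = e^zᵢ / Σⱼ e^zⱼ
p = [0.4754, 0.1749, 0.1749, 0.1749]

exp(z) = [20.09, 7.389, 7.389, 7.389]
Sum = 42.25
p = [0.4754, 0.1749, 0.1749, 0.1749]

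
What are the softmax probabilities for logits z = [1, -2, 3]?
p = [0.1185, 0.0059, 0.8756]

exp(z) = [2.718, 0.1353, 20.09]
Sum = 22.94
p = [0.1185, 0.0059, 0.8756]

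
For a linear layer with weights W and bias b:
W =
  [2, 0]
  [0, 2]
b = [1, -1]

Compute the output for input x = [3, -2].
y = [7, -5]

Wx = [2×3 + 0×-2, 0×3 + 2×-2]
   = [6, -4]
y = Wx + b = [6 + 1, -4 + -1] = [7, -5]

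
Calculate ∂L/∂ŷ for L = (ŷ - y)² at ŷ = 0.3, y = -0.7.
∂L/∂ŷ = 2.0

∂L/∂ŷ = 2(ŷ - y) = 2(0.3 - -0.7) = 2(1.0) = 2.0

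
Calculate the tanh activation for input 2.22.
0.9767

tanh(2.22) = (e^(2.22) - e^(-2.22))/(e^(2.22) + e^(-2.22)) = 0.9767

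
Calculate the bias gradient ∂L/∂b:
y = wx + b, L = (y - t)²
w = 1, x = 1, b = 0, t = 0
∂L/∂b = 2

y = wx + b = (1)(1) + 0 = 1
∂L/∂y = 2(y - t) = 2(1 - 0) = 2
∂y/∂b = 1
∂L/∂b = ∂L/∂y · ∂y/∂b = 2 × 1 = 2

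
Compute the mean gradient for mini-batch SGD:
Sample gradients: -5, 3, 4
Average gradient = 0.6667

Average = (1/3)(-5 + 3 + 4) = 2/3 = 0.6667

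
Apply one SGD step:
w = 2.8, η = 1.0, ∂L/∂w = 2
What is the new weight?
w_new = 0.8

w_new = w - η·∂L/∂w = 2.8 - 1.0×(2) = 2.8 - (2) = 0.8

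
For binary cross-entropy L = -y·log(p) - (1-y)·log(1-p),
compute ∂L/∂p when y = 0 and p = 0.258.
∂L/∂p = 1.348

∂L/∂p = -y/p + (1-y)/(1-p) = 0 + 1/0.742 = 1.348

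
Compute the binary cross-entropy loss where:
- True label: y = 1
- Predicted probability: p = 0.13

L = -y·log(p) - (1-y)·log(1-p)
L = 2.04

L = -1·log(0.13) - 0·log(0.87) = -log(0.13) = 2.04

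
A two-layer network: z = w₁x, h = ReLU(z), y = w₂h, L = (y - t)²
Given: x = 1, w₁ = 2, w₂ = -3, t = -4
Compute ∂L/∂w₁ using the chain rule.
∂L/∂w₁ = 12

Forward pass:
z = w₁x = 2×1 = 2
h = ReLU(2) = 2
y = w₂h = -3×2 = -6

Backward pass:
∂L/∂y = 2(y - t) = 2(-6 - -4) = -4
∂y/∂h = w₂ = -3
∂h/∂z = 1 (ReLU derivative)
∂z/∂w₁ = x = 1

∂L/∂w₁ = -4 × -3 × 1 × 1 = 12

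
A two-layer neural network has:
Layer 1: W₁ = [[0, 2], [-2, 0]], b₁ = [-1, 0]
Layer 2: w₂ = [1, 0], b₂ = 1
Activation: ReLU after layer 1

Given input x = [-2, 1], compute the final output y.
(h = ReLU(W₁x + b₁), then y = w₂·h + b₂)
y = 2

Layer 1 pre-activation: z₁ = [1, 4]
After ReLU: h = [1, 4]
Layer 2 output: y = 1×1 + 0×4 + 1 = 2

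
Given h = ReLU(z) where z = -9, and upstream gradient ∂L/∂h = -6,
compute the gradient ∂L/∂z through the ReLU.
∂L/∂z = 0

h = ReLU(-9) = 0
Since z < 0: ∂h/∂z = 0
∂L/∂z = ∂L/∂h · ∂h/∂z = -6 × 0 = 0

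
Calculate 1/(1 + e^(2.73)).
0.06123

sigmoid(-2.73) = 1/(1 + e^(2.73)) = 1/(1 + 15.33) = 0.06123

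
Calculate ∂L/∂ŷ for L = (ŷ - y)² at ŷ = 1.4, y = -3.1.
∂L/∂ŷ = 9.0

∂L/∂ŷ = 2(ŷ - y) = 2(1.4 - -3.1) = 2(4.5) = 9.0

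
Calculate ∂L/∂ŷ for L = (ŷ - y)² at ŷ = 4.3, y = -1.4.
∂L/∂ŷ = 11.4

∂L/∂ŷ = 2(ŷ - y) = 2(4.3 - -1.4) = 2(5.7) = 11.4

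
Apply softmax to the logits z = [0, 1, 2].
p = [0.09, 0.2447, 0.6652]

exp(z) = [1, 2.718, 7.389]
Sum = 11.11
p = [0.09, 0.2447, 0.6652]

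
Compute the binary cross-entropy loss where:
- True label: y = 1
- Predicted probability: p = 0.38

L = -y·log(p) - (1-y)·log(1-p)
L = 0.9676

L = -1·log(0.38) - 0·log(0.62) = -log(0.38) = 0.9676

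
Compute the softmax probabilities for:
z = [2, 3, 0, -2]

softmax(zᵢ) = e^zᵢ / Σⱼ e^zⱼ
p = [0.2583, 0.702, 0.035, 0.0047]

exp(z) = [7.389, 20.09, 1, 0.1353]
Sum = 28.61
p = [0.2583, 0.702, 0.035, 0.0047]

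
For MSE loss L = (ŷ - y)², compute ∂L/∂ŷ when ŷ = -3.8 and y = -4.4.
∂L/∂ŷ = 1.2

∂L/∂ŷ = 2(ŷ - y) = 2(-3.8 - -4.4) = 2(0.6) = 1.2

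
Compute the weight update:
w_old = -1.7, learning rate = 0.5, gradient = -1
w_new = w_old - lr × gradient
w_new = -1.2

w_new = w - η·∂L/∂w = -1.7 - 0.5×(-1) = -1.7 - (-0.5) = -1.2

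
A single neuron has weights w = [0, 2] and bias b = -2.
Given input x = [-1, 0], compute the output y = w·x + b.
y = -2

y = (0)(-1) + (2)(0) + -2 = -2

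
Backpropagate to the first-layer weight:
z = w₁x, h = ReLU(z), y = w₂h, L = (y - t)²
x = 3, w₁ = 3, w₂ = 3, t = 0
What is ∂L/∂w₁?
∂L/∂w₁ = 486

Forward pass:
z = w₁x = 3×3 = 9
h = ReLU(9) = 9
y = w₂h = 3×9 = 27

Backward pass:
∂L/∂y = 2(y - t) = 2(27 - 0) = 54
∂y/∂h = w₂ = 3
∂h/∂z = 1 (ReLU derivative)
∂z/∂w₁ = x = 3

∂L/∂w₁ = 54 × 3 × 1 × 3 = 486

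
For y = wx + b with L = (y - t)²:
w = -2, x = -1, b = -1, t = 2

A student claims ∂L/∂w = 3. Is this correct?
Incorrect

y = (-2)(-1) + -1 = 1
∂L/∂y = 2(y - t) = 2(1 - 2) = -2
∂y/∂w = x = -1
∂L/∂w = -2 × -1 = 2

Claimed value: 3
Incorrect: The correct gradient is 2.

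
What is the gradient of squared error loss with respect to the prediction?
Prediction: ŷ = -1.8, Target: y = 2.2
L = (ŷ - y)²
∂L/∂ŷ = -8.0

∂L/∂ŷ = 2(ŷ - y) = 2(-1.8 - 2.2) = 2(-4.0) = -8.0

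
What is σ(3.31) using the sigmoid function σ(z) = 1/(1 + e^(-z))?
0.9648

sigmoid(3.31) = 1/(1 + e^(-3.31)) = 1/(1 + 0.03652) = 0.9648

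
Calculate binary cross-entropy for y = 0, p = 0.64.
L = 1.022

L = -0·log(0.64) - 1·log(0.36) = -log(0.36) = 1.022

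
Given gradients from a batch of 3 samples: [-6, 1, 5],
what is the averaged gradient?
Average gradient = 0

Average = (1/3)(-6 + 1 + 5) = 0/3 = 0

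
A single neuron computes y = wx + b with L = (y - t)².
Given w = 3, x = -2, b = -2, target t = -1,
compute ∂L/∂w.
∂L/∂w = 28

y = wx + b = (3)(-2) + -2 = -8
∂L/∂y = 2(y - t) = 2(-8 - -1) = -14
∂y/∂w = x = -2
∂L/∂w = ∂L/∂y · ∂y/∂w = -14 × -2 = 28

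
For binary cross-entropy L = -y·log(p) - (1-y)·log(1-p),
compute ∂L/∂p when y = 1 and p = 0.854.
∂L/∂p = -1.171

∂L/∂p = -y/p + (1-y)/(1-p) = -1/0.854 + 0 = -1.171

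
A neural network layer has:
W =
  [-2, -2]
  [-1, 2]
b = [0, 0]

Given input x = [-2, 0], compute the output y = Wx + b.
y = [4, 2]

Wx = [-2×-2 + -2×0, -1×-2 + 2×0]
   = [4, 2]
y = Wx + b = [4 + 0, 2 + 0] = [4, 2]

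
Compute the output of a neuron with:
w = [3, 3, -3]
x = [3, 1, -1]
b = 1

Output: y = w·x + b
y = 16

y = (3)(3) + (3)(1) + (-3)(-1) + 1 = 16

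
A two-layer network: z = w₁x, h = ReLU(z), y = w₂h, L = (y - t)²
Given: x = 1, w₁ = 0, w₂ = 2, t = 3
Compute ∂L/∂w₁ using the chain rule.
∂L/∂w₁ = 0

Forward pass:
z = w₁x = 0×1 = 0
h = ReLU(0) = 0
y = w₂h = 2×0 = 0

Backward pass:
∂L/∂y = 2(y - t) = 2(0 - 3) = -6
∂y/∂h = w₂ = 2
∂h/∂z = 0 (ReLU derivative)
∂z/∂w₁ = x = 1

∂L/∂w₁ = -6 × 2 × 0 × 1 = 0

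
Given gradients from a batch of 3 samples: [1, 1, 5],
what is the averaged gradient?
Average gradient = 2.333

Average = (1/3)(1 + 1 + 5) = 7/3 = 2.333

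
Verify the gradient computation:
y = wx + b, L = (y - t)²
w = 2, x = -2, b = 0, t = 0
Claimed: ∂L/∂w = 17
Incorrect

y = (2)(-2) + 0 = -4
∂L/∂y = 2(y - t) = 2(-4 - 0) = -8
∂y/∂w = x = -2
∂L/∂w = -8 × -2 = 16

Claimed value: 17
Incorrect: The correct gradient is 16.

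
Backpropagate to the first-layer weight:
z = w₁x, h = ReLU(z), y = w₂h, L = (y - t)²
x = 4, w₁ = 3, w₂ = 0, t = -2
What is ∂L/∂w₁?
∂L/∂w₁ = 0

Forward pass:
z = w₁x = 3×4 = 12
h = ReLU(12) = 12
y = w₂h = 0×12 = 0

Backward pass:
∂L/∂y = 2(y - t) = 2(0 - -2) = 4
∂y/∂h = w₂ = 0
∂h/∂z = 1 (ReLU derivative)
∂z/∂w₁ = x = 4

∂L/∂w₁ = 4 × 0 × 1 × 4 = 0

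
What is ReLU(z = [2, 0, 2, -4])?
h = [2, 0, 2, 0]

ReLU applied element-wise: max(0,2)=2, max(0,0)=0, max(0,2)=2, max(0,-4)=0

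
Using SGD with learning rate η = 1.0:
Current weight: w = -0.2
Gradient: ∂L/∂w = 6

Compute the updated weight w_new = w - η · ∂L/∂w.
w_new = -6.2

w_new = w - η·∂L/∂w = -0.2 - 1.0×(6) = -0.2 - (6) = -6.2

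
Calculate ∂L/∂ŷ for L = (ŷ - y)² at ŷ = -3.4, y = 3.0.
∂L/∂ŷ = -12.8

∂L/∂ŷ = 2(ŷ - y) = 2(-3.4 - 3.0) = 2(-6.4) = -12.8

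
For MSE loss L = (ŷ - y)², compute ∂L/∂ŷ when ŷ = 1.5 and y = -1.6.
∂L/∂ŷ = 6.2

∂L/∂ŷ = 2(ŷ - y) = 2(1.5 - -1.6) = 2(3.1) = 6.2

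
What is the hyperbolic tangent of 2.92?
0.9942

tanh(2.92) = (e^(2.92) - e^(-2.92))/(e^(2.92) + e^(-2.92)) = 0.9942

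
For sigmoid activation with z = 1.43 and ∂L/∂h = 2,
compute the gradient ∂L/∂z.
∂L/∂z = 0.3116

σ(1.43) = 0.8069
σ'(1.43) = σ(1.43)(1 - σ(1.43)) = 0.8069 × 0.1931 = 0.1558
∂L/∂z = ∂L/∂h · σ'(z) = 2 × 0.1558 = 0.3116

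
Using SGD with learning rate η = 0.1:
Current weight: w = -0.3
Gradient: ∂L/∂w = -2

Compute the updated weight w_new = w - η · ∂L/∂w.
w_new = -0.1

w_new = w - η·∂L/∂w = -0.3 - 0.1×(-2) = -0.3 - (-0.2) = -0.1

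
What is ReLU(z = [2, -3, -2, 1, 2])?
h = [2, 0, 0, 1, 2]

ReLU applied element-wise: max(0,2)=2, max(0,-3)=0, max(0,-2)=0, max(0,1)=1, max(0,2)=2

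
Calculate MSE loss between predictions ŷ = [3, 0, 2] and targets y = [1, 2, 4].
MSE = 4

MSE = (1/3)((3-1)² + (0-2)² + (2-4)²) = (1/3)(4 + 4 + 4) = 4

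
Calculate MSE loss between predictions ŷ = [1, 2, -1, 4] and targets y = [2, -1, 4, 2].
MSE = 9.75

MSE = (1/4)((1-2)² + (2--1)² + (-1-4)² + (4-2)²) = (1/4)(1 + 9 + 25 + 4) = 9.75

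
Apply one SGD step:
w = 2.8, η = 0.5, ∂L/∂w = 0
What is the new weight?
w_new = 2.8

w_new = w - η·∂L/∂w = 2.8 - 0.5×(0) = 2.8 - (0) = 2.8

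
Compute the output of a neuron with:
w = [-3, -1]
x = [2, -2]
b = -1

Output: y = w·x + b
y = -5

y = (-3)(2) + (-1)(-2) + -1 = -5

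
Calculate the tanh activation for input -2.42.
-0.9843

tanh(-2.42) = (e^(-2.42) - e^(2.42))/(e^(-2.42) + e^(2.42)) = -0.9843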